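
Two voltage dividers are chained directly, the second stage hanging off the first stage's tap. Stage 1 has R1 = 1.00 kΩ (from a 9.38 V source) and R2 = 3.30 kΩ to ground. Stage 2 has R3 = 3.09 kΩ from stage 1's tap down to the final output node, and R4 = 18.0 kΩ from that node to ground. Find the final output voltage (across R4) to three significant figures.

V_out ≈ 5.93 V

Stage 2 presents R3+R4 = 21.09 kΩ as a load on stage 1's tap.
Stage 1's lower leg becomes R2‖(R3+R4) = 2.854 kΩ, so V_mid = 9.38 × 2.854/3.854 = 6.946 V.
Stage 2 is itself unloaded: V_out = V_mid × R4/(R3+R4) = 6.946 × 18.0/21.09 = 5.93 V.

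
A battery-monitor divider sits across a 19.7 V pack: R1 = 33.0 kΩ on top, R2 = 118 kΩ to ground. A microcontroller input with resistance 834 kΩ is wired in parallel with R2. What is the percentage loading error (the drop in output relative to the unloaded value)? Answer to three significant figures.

3.00 %

The divider's output (Thévenin) resistance is R1‖R2 = 25.79 kΩ.
Fractional drop under load = R_th/(R_th + R_L) = 25.79 / (25.79 + 834) = 0.02999.
So the output falls by 3.00 %.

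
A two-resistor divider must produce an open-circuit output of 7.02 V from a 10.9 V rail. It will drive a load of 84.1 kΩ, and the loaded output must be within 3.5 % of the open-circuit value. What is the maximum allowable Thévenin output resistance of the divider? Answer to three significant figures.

R_th ≤ 3.05 kΩ

Loading drop = R_th/(R_th + R_L) ≤ 0.0350, so R_th ≤ R_L · ε/(1−ε) = 84.1 kΩ × 0.0350/0.9650 = 3.05 kΩ.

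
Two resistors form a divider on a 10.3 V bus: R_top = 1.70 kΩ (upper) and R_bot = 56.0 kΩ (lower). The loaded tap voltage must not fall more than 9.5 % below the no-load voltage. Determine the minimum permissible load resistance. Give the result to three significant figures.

R_L(min) ≈ 15.7 kΩ

Output resistance R_th = R_top‖R_bot = (1.70 × 56.0)/57.70 = 1.650 kΩ.
The fractional drop is R_th/(R_th + R_L); requiring this ≤ 0.0950 gives R_L ≥ R_th(1/0.0950 − 1) = 1.650 × 9.526 = 15.7 kΩ.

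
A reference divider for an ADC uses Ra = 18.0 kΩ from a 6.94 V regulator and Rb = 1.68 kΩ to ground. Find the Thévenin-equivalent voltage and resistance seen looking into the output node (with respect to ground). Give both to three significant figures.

V_th = 0.592 V, R_th = 1.54 kΩ

V_th is the open-circuit tap voltage: 6.94 × 1.68/(18.0 + 1.68) = 0.592 V.
With the supply zeroed, Ra and Rb appear in parallel from the tap: R_th = Ra‖Rb = (18.0 × 1.68)/19.68 = 1.54 kΩ.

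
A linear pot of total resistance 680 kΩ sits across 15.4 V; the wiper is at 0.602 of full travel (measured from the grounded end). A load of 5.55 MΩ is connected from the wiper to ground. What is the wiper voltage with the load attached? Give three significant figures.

V ≈ 9.01 V

The wiper splits the pot into (1−α)R = 270.6 kΩ above and αR = 409.4 kΩ below.
Lower section ‖ load = 381.2 kΩ.
V_wiper = 15.4 × 381.2/(270.6 + 381.2) = 9.01 V.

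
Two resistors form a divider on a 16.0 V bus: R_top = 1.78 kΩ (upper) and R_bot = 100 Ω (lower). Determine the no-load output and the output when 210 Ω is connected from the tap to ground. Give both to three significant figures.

Open-circuit: V = 16.0 × 100/(1780 + 100) = 0.851 V.
With the load, R_bot becomes R_bot‖R_L = 67.74 Ω, so V = 16.0 × 67.74/1848 = 0.587 V.

Unloaded: 0.851 V; loaded: 0.587 V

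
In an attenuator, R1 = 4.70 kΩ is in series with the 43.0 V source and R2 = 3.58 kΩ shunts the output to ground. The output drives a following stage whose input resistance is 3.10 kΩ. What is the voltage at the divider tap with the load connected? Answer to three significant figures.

V_out ≈ 11.2 V

The load sits in parallel with R2: R2‖R_L = (3.58 × 3.10) / (3.58 + 3.10) = 1.661 kΩ.
V_out = 43.0 × 1.661 / (4.70 + 1.661) = 43.0 × 1.661/6.361 = 11.2 V.
(Unloaded it would have been 18.6 V.)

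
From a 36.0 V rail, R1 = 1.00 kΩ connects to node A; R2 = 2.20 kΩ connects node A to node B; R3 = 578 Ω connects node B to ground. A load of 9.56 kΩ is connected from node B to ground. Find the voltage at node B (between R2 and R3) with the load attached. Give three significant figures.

At node B, R3 is in parallel with the load: R3‖R_L = 545.0 Ω.
Below node A the resistance is R2 + (R3‖R_L) = 2745 Ω, so V_A = 36.0 × 2745/3745 = 26.39 V.
Then V_B = V_A × (R3‖R_L)/(R2 + R3‖R_L) = 26.39 × 545.0/2745 = 5.24 V.

V ≈ 5.24 V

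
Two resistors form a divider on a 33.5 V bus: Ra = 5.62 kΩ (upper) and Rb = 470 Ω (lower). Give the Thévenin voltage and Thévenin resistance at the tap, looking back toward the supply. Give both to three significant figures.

V_th is the open-circuit tap voltage: 33.5 × 470/(5620 + 470) = 2.59 V.
With the supply zeroed, Ra and Rb appear in parallel from the tap: R_th = Ra‖Rb = (5620 × 470)/6090 = 434 Ω.

V_th = 2.59 V, R_th = 434 Ω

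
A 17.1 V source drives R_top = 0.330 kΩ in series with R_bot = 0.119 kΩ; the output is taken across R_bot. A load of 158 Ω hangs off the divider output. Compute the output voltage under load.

V_out ≈ 2.92 V

The load sits in parallel with R_bot: R_bot‖R_L = (119 × 158) / (119 + 158) = 67.88 Ω.
V_out = 17.1 × 67.88 / (330 + 67.88) = 17.1 × 67.88/397.9 = 2.92 V.
(Unloaded it would have been 4.53 V.)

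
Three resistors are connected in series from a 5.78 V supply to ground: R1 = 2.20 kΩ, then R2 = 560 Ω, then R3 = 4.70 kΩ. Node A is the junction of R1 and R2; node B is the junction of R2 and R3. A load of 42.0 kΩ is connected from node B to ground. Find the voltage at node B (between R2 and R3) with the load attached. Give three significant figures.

At node B, R3 is in parallel with the load: R3‖R_L = 4227 Ω.
Below node A the resistance is R2 + (R3‖R_L) = 4787 Ω, so V_A = 5.78 × 4787/6987 = 3.960 V.
Then V_B = V_A × (R3‖R_L)/(R2 + R3‖R_L) = 3.960 × 4227/4787 = 3.50 V.

V ≈ 3.50 V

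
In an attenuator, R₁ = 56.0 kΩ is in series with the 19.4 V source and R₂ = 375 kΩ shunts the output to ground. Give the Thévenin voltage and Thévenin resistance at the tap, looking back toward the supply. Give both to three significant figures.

V_th is the open-circuit tap voltage: 19.4 × 375/(56.0 + 375) = 16.9 V.
With the supply zeroed, R₁ and R₂ appear in parallel from the tap: R_th = R₁‖R₂ = (56.0 × 375)/431.0 = 48.7 kΩ.

V_th = 16.9 V, R_th = 48.7 kΩ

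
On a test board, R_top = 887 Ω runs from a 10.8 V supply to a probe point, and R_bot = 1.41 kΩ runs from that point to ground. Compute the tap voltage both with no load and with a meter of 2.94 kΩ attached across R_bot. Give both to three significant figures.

Open-circuit: V = 10.8 × 1410/(887 + 1410) = 6.63 V.
With the load, R_bot becomes R_bot‖R_L = 953.0 Ω, so V = 10.8 × 953.0/1840 = 5.59 V.

Unloaded: 6.63 V; loaded: 5.59 V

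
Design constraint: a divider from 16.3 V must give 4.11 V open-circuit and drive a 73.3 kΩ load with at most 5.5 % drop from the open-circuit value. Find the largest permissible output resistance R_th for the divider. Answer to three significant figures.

Loading drop = R_th/(R_th + R_L) ≤ 0.0550, so R_th ≤ R_L · ε/(1−ε) = 73.3 kΩ × 0.0550/0.9450 = 4.27 kΩ.

R_th ≤ 4.27 kΩ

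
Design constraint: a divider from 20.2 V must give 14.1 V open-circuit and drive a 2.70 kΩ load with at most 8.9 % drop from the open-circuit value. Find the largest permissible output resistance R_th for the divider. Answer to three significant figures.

Loading drop = R_th/(R_th + R_L) ≤ 0.0890, so R_th ≤ R_L · ε/(1−ε) = 2.70 kΩ × 0.0890/0.9110 = 264 Ω.
(Any R1, R2 with R2/(R1+R2) = 0.698 and R1‖R2 ≤ 264 Ω will meet the spec.)

R_th ≤ 264 Ω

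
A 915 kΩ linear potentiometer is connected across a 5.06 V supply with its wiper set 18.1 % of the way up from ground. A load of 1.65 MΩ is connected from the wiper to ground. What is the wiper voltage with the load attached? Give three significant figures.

V ≈ 0.846 V

The wiper splits the pot into (1−α)R = 749.4 kΩ above and αR = 165.6 kΩ below.
Lower section ‖ load = 150.5 kΩ.
V_wiper = 5.06 × 150.5/(749.4 + 150.5) = 0.846 V.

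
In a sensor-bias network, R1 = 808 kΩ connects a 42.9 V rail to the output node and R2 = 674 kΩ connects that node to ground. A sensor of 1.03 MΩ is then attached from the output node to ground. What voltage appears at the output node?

V_out ≈ 14.4 V

The load sits in parallel with R2: R2‖R_L = (674 × 1030) / (674 + 1030) = 407.4 kΩ.
V_out = 42.9 × 407.4 / (808 + 407.4) = 42.9 × 407.4/1215 = 14.4 V.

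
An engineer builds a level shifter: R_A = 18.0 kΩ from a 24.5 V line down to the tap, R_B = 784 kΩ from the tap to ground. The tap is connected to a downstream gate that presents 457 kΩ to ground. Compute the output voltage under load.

V_out ≈ 23.1 V

The load sits in parallel with R_B: R_B‖R_L = (784 × 457) / (784 + 457) = 288.7 kΩ.
V_out = 24.5 × 288.7 / (18.0 + 288.7) = 24.5 × 288.7/306.7 = 23.1 V.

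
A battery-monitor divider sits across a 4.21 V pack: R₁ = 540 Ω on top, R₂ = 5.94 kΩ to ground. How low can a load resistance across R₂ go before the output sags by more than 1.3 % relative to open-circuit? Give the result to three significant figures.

R_L(min) ≈ 37.6 kΩ

Output resistance R_th = R₁‖R₂ = (540 × 5940)/6480 = 495.0 Ω.
The fractional drop is R_th/(R_th + R_L); requiring this ≤ 0.0130 gives R_L ≥ R_th(1/0.0130 − 1) = 495.0 × 75.92 = 37.6 kΩ.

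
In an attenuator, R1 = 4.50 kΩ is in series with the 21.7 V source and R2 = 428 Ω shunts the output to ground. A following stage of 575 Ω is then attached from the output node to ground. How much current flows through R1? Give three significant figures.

I ≈ 4.57 mA

R2‖R_L = 245.4 Ω, so the source sees R1 + R2‖R_L = 4745 Ω.
I = 21.7 V / 4745 Ω = 4.57 mA.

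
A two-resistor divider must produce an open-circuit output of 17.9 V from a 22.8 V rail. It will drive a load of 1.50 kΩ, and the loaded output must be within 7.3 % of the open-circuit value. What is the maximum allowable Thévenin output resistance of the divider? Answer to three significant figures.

Loading drop = R_th/(R_th + R_L) ≤ 0.0730, so R_th ≤ R_L · ε/(1−ε) = 1.50 kΩ × 0.0730/0.9270 = 118 Ω.
(Any R1, R2 with R2/(R1+R2) = 0.785 and R1‖R2 ≤ 118 Ω will meet the spec.)

R_th ≤ 118 Ω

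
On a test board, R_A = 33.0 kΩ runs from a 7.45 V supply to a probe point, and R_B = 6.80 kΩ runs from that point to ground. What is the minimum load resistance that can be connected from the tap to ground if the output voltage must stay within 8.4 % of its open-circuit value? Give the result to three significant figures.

Output resistance R_th = R_A‖R_B = (33.0 × 6.80)/39.80 = 5.638 kΩ.
The fractional drop is R_th/(R_th + R_L); requiring this ≤ 0.0840 gives R_L ≥ R_th(1/0.0840 − 1) = 5.638 × 10.90 = 61.5 kΩ.

R_L(min) ≈ 61.5 kΩ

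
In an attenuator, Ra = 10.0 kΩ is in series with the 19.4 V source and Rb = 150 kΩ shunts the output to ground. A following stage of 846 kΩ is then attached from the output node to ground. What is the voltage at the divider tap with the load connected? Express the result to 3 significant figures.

V_out ≈ 18.0 V

The load sits in parallel with Rb: Rb‖R_L = (150 × 846) / (150 + 846) = 127.4 kΩ.
V_out = 19.4 × 127.4 / (10.0 + 127.4) = 19.4 × 127.4/137.4 = 18.0 V.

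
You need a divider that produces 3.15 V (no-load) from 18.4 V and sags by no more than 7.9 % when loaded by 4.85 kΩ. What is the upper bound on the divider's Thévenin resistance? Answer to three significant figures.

R_th ≤ 416 Ω

Loading drop = R_th/(R_th + R_L) ≤ 0.0790, so R_th ≤ R_L · ε/(1−ε) = 4.85 kΩ × 0.0790/0.9210 = 416 Ω.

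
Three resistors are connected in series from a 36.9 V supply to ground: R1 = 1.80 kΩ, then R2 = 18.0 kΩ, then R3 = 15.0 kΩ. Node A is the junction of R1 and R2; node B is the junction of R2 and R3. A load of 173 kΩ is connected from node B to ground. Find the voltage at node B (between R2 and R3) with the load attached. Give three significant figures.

V ≈ 15.2 V

At node B, R3 is in parallel with the load: R3‖R_L = 13.80 kΩ.
Below node A the resistance is R2 + (R3‖R_L) = 31.80 kΩ, so V_A = 36.9 × 31.80/33.60 = 34.92 V.
Then V_B = V_A × (R3‖R_L)/(R2 + R3‖R_L) = 34.92 × 13.80/31.80 = 15.2 V.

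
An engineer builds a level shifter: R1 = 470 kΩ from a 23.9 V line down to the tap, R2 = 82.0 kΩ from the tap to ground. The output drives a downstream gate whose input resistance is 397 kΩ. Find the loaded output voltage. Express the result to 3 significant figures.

V_out ≈ 3.02 V

The load sits in parallel with R2: R2‖R_L = (82.0 × 397) / (82.0 + 397) = 67.96 kΩ.
V_out = 23.9 × 67.96 / (470 + 67.96) = 23.9 × 67.96/538.0 = 3.02 V.
(Unloaded it would have been 3.55 V.)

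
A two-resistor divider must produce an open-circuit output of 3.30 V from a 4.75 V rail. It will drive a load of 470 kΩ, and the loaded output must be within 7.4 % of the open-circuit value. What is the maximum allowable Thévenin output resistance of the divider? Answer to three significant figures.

R_th ≤ 37.6 kΩ

Loading drop = R_th/(R_th + R_L) ≤ 0.0740, so R_th ≤ R_L · ε/(1−ε) = 470 kΩ × 0.0740/0.9260 = 37.6 kΩ.
(Any R1, R2 with R2/(R1+R2) = 0.695 and R1‖R2 ≤ 37.6 kΩ will meet the spec.)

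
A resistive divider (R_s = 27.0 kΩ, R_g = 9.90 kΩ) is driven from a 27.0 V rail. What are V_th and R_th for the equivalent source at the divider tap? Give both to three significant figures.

V_th is the open-circuit tap voltage: 27.0 × 9.90/(27.0 + 9.90) = 7.24 V.
With the supply zeroed, R_s and R_g appear in parallel from the tap: R_th = R_s‖R_g = (27.0 × 9.90)/36.90 = 7.24 kΩ.

V_th = 7.24 V, R_th = 7.24 kΩ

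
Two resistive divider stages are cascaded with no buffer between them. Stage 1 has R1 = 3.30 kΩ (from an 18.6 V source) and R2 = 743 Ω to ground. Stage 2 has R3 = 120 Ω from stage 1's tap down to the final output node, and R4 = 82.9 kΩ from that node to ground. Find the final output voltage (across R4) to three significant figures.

V_out ≈ 3.39 V

Stage 2 presents R3+R4 = 83020 Ω as a load on stage 1's tap.
Stage 1's lower leg becomes R2‖(R3+R4) = 736.4 Ω, so V_mid = 18.6 × 736.4/4036 = 3.393 V.
Stage 2 is itself unloaded: V_out = V_mid × R4/(R3+R4) = 3.393 × 82900/83020 = 3.39 V.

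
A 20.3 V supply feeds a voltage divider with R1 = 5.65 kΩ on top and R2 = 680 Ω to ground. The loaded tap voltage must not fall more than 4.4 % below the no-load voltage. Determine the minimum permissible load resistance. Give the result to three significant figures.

Output resistance R_th = R1‖R2 = (5650 × 680)/6330 = 607.0 Ω.
The fractional drop is R_th/(R_th + R_L); requiring this ≤ 0.0440 gives R_L ≥ R_th(1/0.0440 − 1) = 607.0 × 21.73 = 13.2 kΩ.

R_L(min) ≈ 13.2 kΩ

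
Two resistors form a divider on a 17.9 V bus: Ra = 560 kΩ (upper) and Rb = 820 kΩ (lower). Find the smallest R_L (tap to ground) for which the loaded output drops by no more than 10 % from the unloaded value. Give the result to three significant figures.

Output resistance R_th = Ra‖Rb = (560 × 820)/1380 = 332.8 kΩ.
The fractional drop is R_th/(R_th + R_L); requiring this ≤ 0.100 gives R_L ≥ R_th(1/0.100 − 1) = 332.8 × 9.000 = 2.99 MΩ.

R_L(min) ≈ 2.99 MΩ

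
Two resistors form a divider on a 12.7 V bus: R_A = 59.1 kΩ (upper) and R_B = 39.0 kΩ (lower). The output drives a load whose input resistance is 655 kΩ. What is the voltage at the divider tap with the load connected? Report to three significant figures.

V_out ≈ 4.87 V

The load sits in parallel with R_B: R_B‖R_L = (39.0 × 655) / (39.0 + 655) = 36.81 kΩ.
V_out = 12.7 × 36.81 / (59.1 + 36.81) = 12.7 × 36.81/95.91 = 4.87 V.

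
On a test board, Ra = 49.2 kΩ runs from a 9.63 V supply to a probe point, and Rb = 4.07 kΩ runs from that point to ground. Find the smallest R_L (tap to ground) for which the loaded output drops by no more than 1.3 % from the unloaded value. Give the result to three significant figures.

Output resistance R_th = Ra‖Rb = (49.2 × 4.07)/53.27 = 3.759 kΩ.
The fractional drop is R_th/(R_th + R_L); requiring this ≤ 0.0130 gives R_L ≥ R_th(1/0.0130 − 1) = 3.759 × 75.92 = 285 kΩ.

R_L(min) ≈ 285 kΩ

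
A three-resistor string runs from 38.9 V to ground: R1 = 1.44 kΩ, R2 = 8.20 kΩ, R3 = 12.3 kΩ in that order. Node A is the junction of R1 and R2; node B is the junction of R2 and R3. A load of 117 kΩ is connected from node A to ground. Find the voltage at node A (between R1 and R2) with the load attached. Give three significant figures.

Below node A the series string R2+R3 = 20.50 kΩ sits in parallel with the 117 kΩ load: 17.44 kΩ.
V_A = 38.9 × 17.44/(1.44 + 17.44) = 35.9 V.

V ≈ 35.9 V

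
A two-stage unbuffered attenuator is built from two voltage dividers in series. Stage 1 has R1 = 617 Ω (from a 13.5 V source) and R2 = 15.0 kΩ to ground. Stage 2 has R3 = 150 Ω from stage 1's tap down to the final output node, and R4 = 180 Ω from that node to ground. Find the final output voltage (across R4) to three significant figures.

Stage 2 presents R3+R4 = 330.0 Ω as a load on stage 1's tap.
Stage 1's lower leg becomes R2‖(R3+R4) = 322.9 Ω, so V_mid = 13.5 × 322.9/939.9 = 4.638 V.
Stage 2 is itself unloaded: V_out = V_mid × R4/(R3+R4) = 4.638 × 180/330.0 = 2.53 V.

V_out ≈ 2.53 V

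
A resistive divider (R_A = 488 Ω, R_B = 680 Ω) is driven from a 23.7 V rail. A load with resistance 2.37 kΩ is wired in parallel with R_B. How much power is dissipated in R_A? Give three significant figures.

Total resistance from the source is R_A + (R_B‖R_L) = 1016 Ω, so I = 23.7/1016 Ω = 23.32 mA.
P = I²·R_A = (23.32 mA)² × 488 Ω = 265 mW.

P ≈ 265 mW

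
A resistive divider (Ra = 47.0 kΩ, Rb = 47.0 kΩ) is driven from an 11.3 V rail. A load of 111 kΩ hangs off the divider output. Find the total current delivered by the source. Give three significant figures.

I ≈ 0.141 mA

Rb‖R_L = 33.02 kΩ, so the source sees Ra + Rb‖R_L = 80.02 kΩ.
I = 11.3 V / 80.02 kΩ = 0.141 mA.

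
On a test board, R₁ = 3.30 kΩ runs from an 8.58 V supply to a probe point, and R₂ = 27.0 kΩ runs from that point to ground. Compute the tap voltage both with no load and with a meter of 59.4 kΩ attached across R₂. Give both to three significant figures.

Unloaded: 7.65 V; loaded: 7.28 V

Open-circuit: V = 8.58 × 27.0/(3.30 + 27.0) = 7.65 V.
With the load, R₂ becomes R₂‖R_L = 18.56 kΩ, so V = 8.58 × 18.56/21.86 = 7.28 V.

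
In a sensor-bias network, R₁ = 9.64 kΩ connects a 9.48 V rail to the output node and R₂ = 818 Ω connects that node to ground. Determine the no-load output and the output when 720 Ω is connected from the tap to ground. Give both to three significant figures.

Open-circuit: V = 9.48 × 818/(9640 + 818) = 0.742 V.
With the load, R₂ becomes R₂‖R_L = 382.9 Ω, so V = 9.48 × 382.9/10020 = 0.362 V.

Unloaded: 0.742 V; loaded: 0.362 V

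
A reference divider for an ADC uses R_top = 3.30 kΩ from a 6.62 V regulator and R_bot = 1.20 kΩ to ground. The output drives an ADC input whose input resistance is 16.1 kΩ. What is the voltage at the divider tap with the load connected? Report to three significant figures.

The load sits in parallel with R_bot: R_bot‖R_L = (1.20 × 16.1) / (1.20 + 16.1) = 1.117 kΩ.
V_out = 6.62 × 1.117 / (3.30 + 1.117) = 6.62 × 1.117/4.417 = 1.67 V.

V_out ≈ 1.67 V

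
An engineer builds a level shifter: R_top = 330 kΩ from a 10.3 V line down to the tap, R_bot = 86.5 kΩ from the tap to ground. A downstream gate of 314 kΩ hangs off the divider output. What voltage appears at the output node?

The load sits in parallel with R_bot: R_bot‖R_L = (86.5 × 314) / (86.5 + 314) = 67.82 kΩ.
V_out = 10.3 × 67.82 / (330 + 67.82) = 10.3 × 67.82/397.8 = 1.76 V.
(Unloaded it would have been 2.14 V.)

V_out ≈ 1.76 V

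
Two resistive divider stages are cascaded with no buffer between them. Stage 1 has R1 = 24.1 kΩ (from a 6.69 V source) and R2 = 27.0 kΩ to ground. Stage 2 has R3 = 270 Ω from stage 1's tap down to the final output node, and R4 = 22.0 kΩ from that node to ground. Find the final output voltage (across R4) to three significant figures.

Stage 2 presents R3+R4 = 22270 Ω as a load on stage 1's tap.
Stage 1's lower leg becomes R2‖(R3+R4) = 12200 Ω, so V_mid = 6.69 × 12200/36300 = 2.249 V.
Stage 2 is itself unloaded: V_out = V_mid × R4/(R3+R4) = 2.249 × 22000/22270 = 2.22 V.

V_out ≈ 2.22 V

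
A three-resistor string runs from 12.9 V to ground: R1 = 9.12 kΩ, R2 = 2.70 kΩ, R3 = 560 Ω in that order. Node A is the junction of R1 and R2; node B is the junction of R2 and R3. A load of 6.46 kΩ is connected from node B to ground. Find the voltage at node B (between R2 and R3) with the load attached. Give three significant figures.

V ≈ 0.539 V

At node B, R3 is in parallel with the load: R3‖R_L = 515.3 Ω.
Below node A the resistance is R2 + (R3‖R_L) = 3215 Ω, so V_A = 12.9 × 3215/12340 = 3.363 V.
Then V_B = V_A × (R3‖R_L)/(R2 + R3‖R_L) = 3.363 × 515.3/3215 = 0.539 V.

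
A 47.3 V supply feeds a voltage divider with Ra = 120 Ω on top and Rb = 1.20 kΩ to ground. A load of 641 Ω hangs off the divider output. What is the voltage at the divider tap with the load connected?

V_out ≈ 36.7 V

The load sits in parallel with Rb: Rb‖R_L = (1200 × 641) / (1200 + 641) = 417.8 Ω.
V_out = 47.3 × 417.8 / (120 + 417.8) = 47.3 × 417.8/537.8 = 36.7 V.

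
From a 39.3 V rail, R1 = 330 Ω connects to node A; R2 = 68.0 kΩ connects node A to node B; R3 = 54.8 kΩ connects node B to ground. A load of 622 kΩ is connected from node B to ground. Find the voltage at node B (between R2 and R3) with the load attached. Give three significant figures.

V ≈ 16.7 V

At node B, R3 is in parallel with the load: R3‖R_L = 50360 Ω.
Below node A the resistance is R2 + (R3‖R_L) = 118400 Ω, so V_A = 39.3 × 118400/118700 = 39.19 V.
Then V_B = V_A × (R3‖R_L)/(R2 + R3‖R_L) = 39.19 × 50360/118400 = 16.7 V.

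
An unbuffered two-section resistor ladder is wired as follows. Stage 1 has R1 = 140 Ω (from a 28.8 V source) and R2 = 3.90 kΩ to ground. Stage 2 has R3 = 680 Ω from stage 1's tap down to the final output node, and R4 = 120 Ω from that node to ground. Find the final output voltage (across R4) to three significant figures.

Stage 2 presents R3+R4 = 800.0 Ω as a load on stage 1's tap.
Stage 1's lower leg becomes R2‖(R3+R4) = 663.8 Ω, so V_mid = 28.8 × 663.8/803.8 = 23.78 V.
Stage 2 is itself unloaded: V_out = V_mid × R4/(R3+R4) = 23.78 × 120/800.0 = 3.57 V.

V_out ≈ 3.57 V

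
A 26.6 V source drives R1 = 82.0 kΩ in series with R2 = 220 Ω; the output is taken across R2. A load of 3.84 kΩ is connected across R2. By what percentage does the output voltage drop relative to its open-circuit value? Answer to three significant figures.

5.41 %

The divider's output (Thévenin) resistance is R1‖R2 = 219.4 Ω.
Fractional drop under load = R_th/(R_th + R_L) = 219.4 / (219.4 + 3840) = 0.05405.
So the output falls by 5.41 %.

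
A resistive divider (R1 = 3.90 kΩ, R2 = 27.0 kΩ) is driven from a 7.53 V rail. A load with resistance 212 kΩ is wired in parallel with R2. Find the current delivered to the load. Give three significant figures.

I_L ≈ 0.0305 mA

R2‖R_L = 23.95 kΩ; V_out = 7.53 × 23.95/27.85 = 6.476 V.
I_L = V_out / R_L = 6.476 / 212 kΩ = 0.0305 mA.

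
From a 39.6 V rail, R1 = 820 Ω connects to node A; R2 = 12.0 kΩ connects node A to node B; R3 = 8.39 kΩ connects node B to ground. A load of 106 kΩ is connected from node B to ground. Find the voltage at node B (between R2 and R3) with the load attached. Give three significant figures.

V ≈ 14.9 V

At node B, R3 is in parallel with the load: R3‖R_L = 7775 Ω.
Below node A the resistance is R2 + (R3‖R_L) = 19770 Ω, so V_A = 39.6 × 19770/20590 = 38.02 V.
Then V_B = V_A × (R3‖R_L)/(R2 + R3‖R_L) = 38.02 × 7775/19770 = 14.9 V.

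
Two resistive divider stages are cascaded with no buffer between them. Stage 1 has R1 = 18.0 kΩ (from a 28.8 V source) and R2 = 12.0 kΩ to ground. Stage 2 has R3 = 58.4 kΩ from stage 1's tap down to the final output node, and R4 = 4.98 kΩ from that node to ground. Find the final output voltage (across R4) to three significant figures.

Stage 2 presents R3+R4 = 63.38 kΩ as a load on stage 1's tap.
Stage 1's lower leg becomes R2‖(R3+R4) = 10.09 kΩ, so V_mid = 28.8 × 10.09/28.09 = 10.34 V.
Stage 2 is itself unloaded: V_out = V_mid × R4/(R3+R4) = 10.34 × 4.98/63.38 = 0.813 V.

V_out ≈ 0.813 V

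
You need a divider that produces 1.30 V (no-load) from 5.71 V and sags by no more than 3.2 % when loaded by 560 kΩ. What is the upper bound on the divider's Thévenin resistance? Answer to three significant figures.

Loading drop = R_th/(R_th + R_L) ≤ 0.0320, so R_th ≤ R_L · ε/(1−ε) = 560 kΩ × 0.0320/0.9680 = 18.5 kΩ.

R_th ≤ 18.5 kΩ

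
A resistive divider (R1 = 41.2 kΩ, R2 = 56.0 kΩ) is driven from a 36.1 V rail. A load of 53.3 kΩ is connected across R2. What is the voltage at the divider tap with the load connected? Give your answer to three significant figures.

The load sits in parallel with R2: R2‖R_L = (56.0 × 53.3) / (56.0 + 53.3) = 27.31 kΩ.
V_out = 36.1 × 27.31 / (41.2 + 27.31) = 36.1 × 27.31/68.51 = 14.4 V.

V_out ≈ 14.4 V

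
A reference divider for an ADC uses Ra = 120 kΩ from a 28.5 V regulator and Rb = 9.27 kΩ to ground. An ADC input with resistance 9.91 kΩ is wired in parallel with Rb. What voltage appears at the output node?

The load sits in parallel with Rb: Rb‖R_L = (9.27 × 9.91) / (9.27 + 9.91) = 4.790 kΩ.
V_out = 28.5 × 4.790 / (120 + 4.790) = 28.5 × 4.790/124.8 = 1.09 V.

V_out ≈ 1.09 V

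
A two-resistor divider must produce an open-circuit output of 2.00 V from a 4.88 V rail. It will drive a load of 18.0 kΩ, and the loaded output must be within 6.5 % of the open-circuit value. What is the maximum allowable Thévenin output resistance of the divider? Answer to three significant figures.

Loading drop = R_th/(R_th + R_L) ≤ 0.0650, so R_th ≤ R_L · ε/(1−ε) = 18.0 kΩ × 0.0650/0.9350 = 1.25 kΩ.
(Any R1, R2 with R2/(R1+R2) = 0.410 and R1‖R2 ≤ 1.25 kΩ will meet the spec.)

R_th ≤ 1.25 kΩ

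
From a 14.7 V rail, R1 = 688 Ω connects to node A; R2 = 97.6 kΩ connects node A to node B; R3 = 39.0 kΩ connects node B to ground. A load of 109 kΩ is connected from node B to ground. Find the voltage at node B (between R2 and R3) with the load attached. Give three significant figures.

At node B, R3 is in parallel with the load: R3‖R_L = 28720 Ω.
Below node A the resistance is R2 + (R3‖R_L) = 126300 Ω, so V_A = 14.7 × 126300/127000 = 14.62 V.
Then V_B = V_A × (R3‖R_L)/(R2 + R3‖R_L) = 14.62 × 28720/126300 = 3.32 V.

V ≈ 3.32 V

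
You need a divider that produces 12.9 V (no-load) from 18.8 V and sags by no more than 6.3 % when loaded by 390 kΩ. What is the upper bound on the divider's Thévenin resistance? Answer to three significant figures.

R_th ≤ 26.2 kΩ

Loading drop = R_th/(R_th + R_L) ≤ 0.0630, so R_th ≤ R_L · ε/(1−ε) = 390 kΩ × 0.0630/0.9370 = 26.2 kΩ.
(Any R1, R2 with R2/(R1+R2) = 0.686 and R1‖R2 ≤ 26.2 kΩ will meet the spec.)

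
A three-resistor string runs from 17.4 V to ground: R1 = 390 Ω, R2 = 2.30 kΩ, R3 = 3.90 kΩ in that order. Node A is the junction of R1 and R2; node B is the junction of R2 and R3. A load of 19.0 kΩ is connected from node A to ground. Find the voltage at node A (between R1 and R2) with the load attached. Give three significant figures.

Below node A the series string R2+R3 = 6200 Ω sits in parallel with the 19000 Ω load: 4675 Ω.
V_A = 17.4 × 4675/(390 + 4675) = 16.1 V.

V ≈ 16.1 V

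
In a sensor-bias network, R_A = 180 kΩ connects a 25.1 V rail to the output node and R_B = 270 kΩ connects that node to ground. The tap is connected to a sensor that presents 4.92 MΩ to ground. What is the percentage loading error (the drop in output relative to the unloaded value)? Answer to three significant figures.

2.15 %

The divider's output (Thévenin) resistance is R_A‖R_B = 108.0 kΩ.
Fractional drop under load = R_th/(R_th + R_L) = 108.0 / (108.0 + 4920) = 0.02148.
So the output falls by 2.15 %.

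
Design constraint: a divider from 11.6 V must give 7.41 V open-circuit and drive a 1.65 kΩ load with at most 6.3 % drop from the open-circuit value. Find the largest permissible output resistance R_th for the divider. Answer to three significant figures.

R_th ≤ 111 Ω

Loading drop = R_th/(R_th + R_L) ≤ 0.0630, so R_th ≤ R_L · ε/(1−ε) = 1.65 kΩ × 0.0630/0.9370 = 111 Ω.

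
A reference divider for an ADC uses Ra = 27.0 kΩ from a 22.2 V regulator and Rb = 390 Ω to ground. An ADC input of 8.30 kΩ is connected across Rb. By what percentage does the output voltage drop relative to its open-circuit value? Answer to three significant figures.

4.43 %

The divider's output (Thévenin) resistance is Ra‖Rb = 384.4 Ω.
Fractional drop under load = R_th/(R_th + R_L) = 384.4 / (384.4 + 8300) = 0.04427.
So the output falls by 4.43 %.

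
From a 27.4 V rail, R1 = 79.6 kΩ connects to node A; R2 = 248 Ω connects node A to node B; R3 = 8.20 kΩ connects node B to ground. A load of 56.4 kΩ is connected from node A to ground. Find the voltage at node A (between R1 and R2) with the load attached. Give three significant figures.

Below node A the series string R2+R3 = 8448 Ω sits in parallel with the 56400 Ω load: 7347 Ω.
V_A = 27.4 × 7347/(79600 + 7347) = 2.32 V.

V ≈ 2.32 V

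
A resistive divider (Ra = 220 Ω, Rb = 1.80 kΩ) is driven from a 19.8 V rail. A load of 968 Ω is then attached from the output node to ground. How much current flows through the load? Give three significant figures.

Rb‖R_L = 629.5 Ω; V_out = 19.8 × 629.5/849.5 = 14.67 V.
I_L = V_out / R_L = 14.67 / 968 Ω = 15.2 mA.

I_L ≈ 15.2 mA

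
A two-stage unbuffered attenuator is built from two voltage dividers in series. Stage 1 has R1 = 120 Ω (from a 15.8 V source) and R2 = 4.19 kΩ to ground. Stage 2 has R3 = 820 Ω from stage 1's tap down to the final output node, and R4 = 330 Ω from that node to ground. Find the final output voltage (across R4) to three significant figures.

Stage 2 presents R3+R4 = 1150 Ω as a load on stage 1's tap.
Stage 1's lower leg becomes R2‖(R3+R4) = 902.3 Ω, so V_mid = 15.8 × 902.3/1022 = 13.95 V.
Stage 2 is itself unloaded: V_out = V_mid × R4/(R3+R4) = 13.95 × 330/1150 = 4.00 V.

V_out ≈ 4.00 V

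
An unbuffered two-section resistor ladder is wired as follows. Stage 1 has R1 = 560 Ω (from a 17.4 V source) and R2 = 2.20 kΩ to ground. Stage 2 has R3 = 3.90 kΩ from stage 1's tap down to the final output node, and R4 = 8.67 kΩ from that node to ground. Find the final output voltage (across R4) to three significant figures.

V_out ≈ 9.24 V

Stage 2 presents R3+R4 = 12570 Ω as a load on stage 1's tap.
Stage 1's lower leg becomes R2‖(R3+R4) = 1872 Ω, so V_mid = 17.4 × 1872/2432 = 13.39 V.
Stage 2 is itself unloaded: V_out = V_mid × R4/(R3+R4) = 13.39 × 8670/12570 = 9.24 V.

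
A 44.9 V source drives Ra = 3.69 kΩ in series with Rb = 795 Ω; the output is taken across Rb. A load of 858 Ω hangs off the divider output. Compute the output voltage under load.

V_out ≈ 4.52 V

The load sits in parallel with Rb: Rb‖R_L = (795 × 858) / (795 + 858) = 412.6 Ω.
V_out = 44.9 × 412.6 / (3690 + 412.6) = 44.9 × 412.6/4103 = 4.52 V.
(Unloaded it would have been 7.96 V.)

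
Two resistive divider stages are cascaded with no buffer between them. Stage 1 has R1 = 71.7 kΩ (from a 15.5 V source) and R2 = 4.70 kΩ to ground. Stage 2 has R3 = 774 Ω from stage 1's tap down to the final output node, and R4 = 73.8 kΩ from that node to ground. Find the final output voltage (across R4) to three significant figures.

V_out ≈ 0.891 V

Stage 2 presents R3+R4 = 74570 Ω as a load on stage 1's tap.
Stage 1's lower leg becomes R2‖(R3+R4) = 4421 Ω, so V_mid = 15.5 × 4421/76120 = 0.9003 V.
Stage 2 is itself unloaded: V_out = V_mid × R4/(R3+R4) = 0.9003 × 73800/74570 = 0.891 V.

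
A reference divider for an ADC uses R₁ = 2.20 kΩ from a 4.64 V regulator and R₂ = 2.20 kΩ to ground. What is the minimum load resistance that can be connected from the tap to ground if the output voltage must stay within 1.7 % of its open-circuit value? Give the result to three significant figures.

Output resistance R_th = R₁‖R₂ = (2.20 × 2.20)/4.400 = 1.100 kΩ.
The fractional drop is R_th/(R_th + R_L); requiring this ≤ 0.0170 gives R_L ≥ R_th(1/0.0170 − 1) = 1.100 × 57.82 = 63.6 kΩ.

R_L(min) ≈ 63.6 kΩ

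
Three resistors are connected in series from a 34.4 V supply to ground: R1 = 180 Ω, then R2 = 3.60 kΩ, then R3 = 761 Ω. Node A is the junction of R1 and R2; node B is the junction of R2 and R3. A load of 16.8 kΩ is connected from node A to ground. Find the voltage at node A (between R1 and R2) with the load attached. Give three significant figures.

V ≈ 32.7 V

Below node A the series string R2+R3 = 4361 Ω sits in parallel with the 16800 Ω load: 3462 Ω.
V_A = 34.4 × 3462/(180 + 3462) = 32.7 V.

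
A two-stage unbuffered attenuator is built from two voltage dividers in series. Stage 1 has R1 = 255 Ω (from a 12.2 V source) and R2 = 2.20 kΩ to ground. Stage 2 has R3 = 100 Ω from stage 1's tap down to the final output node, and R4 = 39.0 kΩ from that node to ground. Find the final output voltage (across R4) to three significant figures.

Stage 2 presents R3+R4 = 39100 Ω as a load on stage 1's tap.
Stage 1's lower leg becomes R2‖(R3+R4) = 2083 Ω, so V_mid = 12.2 × 2083/2338 = 10.87 V.
Stage 2 is itself unloaded: V_out = V_mid × R4/(R3+R4) = 10.87 × 39000/39100 = 10.8 V.

V_out ≈ 10.8 V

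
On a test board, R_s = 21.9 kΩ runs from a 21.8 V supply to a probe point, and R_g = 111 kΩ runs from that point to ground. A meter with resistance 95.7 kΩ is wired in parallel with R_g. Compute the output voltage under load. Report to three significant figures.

The load sits in parallel with R_g: R_g‖R_L = (111 × 95.7) / (111 + 95.7) = 51.39 kΩ.
V_out = 21.8 × 51.39 / (21.9 + 51.39) = 21.8 × 51.39/73.29 = 15.3 V.

V_out ≈ 15.3 V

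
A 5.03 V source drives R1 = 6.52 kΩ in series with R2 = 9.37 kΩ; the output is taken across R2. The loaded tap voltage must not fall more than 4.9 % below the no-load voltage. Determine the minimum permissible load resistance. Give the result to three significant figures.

R_L(min) ≈ 74.6 kΩ

Output resistance R_th = R1‖R2 = (6.52 × 9.37)/15.89 = 3.845 kΩ.
The fractional drop is R_th/(R_th + R_L); requiring this ≤ 0.0490 gives R_L ≥ R_th(1/0.0490 − 1) = 3.845 × 19.41 = 74.6 kΩ.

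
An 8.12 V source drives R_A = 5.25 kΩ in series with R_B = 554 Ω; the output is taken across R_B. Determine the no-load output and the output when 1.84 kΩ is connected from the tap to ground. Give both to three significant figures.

Open-circuit: V = 8.12 × 554/(5250 + 554) = 0.775 V.
With the load, R_B becomes R_B‖R_L = 425.8 Ω, so V = 8.12 × 425.8/5676 = 0.609 V.

Unloaded: 0.775 V; loaded: 0.609 V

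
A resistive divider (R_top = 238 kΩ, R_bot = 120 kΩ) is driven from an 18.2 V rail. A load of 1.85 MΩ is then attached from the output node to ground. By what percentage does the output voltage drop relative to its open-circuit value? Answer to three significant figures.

The divider's output (Thévenin) resistance is R_top‖R_bot = 79.78 kΩ.
Fractional drop under load = R_th/(R_th + R_L) = 79.78 / (79.78 + 1850) = 0.04134.
So the output falls by 4.13 %.

4.13 %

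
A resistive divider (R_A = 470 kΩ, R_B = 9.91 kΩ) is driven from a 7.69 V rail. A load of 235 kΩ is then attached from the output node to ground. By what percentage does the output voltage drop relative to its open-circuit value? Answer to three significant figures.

The divider's output (Thévenin) resistance is R_A‖R_B = 9.705 kΩ.
Fractional drop under load = R_th/(R_th + R_L) = 9.705 / (9.705 + 235) = 0.03966.
So the output falls by 3.97 %.

3.97 %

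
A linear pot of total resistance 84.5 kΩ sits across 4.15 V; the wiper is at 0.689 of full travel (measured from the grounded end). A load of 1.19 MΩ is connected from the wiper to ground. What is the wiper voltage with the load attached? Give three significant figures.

The wiper splits the pot into (1−α)R = 26.28 kΩ above and αR = 58.22 kΩ below.
Lower section ‖ load = 55.50 kΩ.
V_wiper = 4.15 × 55.50/(26.28 + 55.50) = 2.82 V.

V ≈ 2.82 V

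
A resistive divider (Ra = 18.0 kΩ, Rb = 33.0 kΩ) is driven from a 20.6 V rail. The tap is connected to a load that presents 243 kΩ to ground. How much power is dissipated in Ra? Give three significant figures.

P ≈ 3.45 mW

Total resistance from the source is Ra + (Rb‖R_L) = 47.05 kΩ, so I = 20.6/47.05 kΩ = 0.4378 mA.
P = I²·Ra = (0.4378 mA)² × 18.0 kΩ = 3.45 mW.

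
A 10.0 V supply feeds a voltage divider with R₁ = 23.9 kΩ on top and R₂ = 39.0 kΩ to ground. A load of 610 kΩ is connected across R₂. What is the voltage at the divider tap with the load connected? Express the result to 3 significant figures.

The load sits in parallel with R₂: R₂‖R_L = (39.0 × 610) / (39.0 + 610) = 36.66 kΩ.
V_out = 10.0 × 36.66 / (23.9 + 36.66) = 10.0 × 36.66/60.56 = 6.05 V.

V_out ≈ 6.05 V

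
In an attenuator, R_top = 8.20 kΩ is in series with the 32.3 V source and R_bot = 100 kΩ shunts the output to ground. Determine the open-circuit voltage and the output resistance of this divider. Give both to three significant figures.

V_th is the open-circuit tap voltage: 32.3 × 100/(8.20 + 100) = 29.9 V.
With the supply zeroed, R_top and R_bot appear in parallel from the tap: R_th = R_top‖R_bot = (8.20 × 100)/108.2 = 7.58 kΩ.

V_th = 29.9 V, R_th = 7.58 kΩ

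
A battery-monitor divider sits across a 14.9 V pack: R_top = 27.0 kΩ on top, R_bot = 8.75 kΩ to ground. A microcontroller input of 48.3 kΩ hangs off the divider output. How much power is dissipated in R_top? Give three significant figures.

Total resistance from the source is R_top + (R_bot‖R_L) = 34.41 kΩ, so I = 14.9/34.41 kΩ = 0.4330 mA.
P = I²·R_top = (0.4330 mA)² × 27.0 kΩ = 5.06 mW.

P ≈ 5.06 mW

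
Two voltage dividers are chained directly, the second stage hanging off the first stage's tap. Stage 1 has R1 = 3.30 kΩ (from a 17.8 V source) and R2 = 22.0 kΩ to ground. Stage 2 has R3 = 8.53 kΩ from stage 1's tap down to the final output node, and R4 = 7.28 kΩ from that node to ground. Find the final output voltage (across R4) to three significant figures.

Stage 2 presents R3+R4 = 15.81 kΩ as a load on stage 1's tap.
Stage 1's lower leg becomes R2‖(R3+R4) = 9.199 kΩ, so V_mid = 17.8 × 9.199/12.50 = 13.10 V.
Stage 2 is itself unloaded: V_out = V_mid × R4/(R3+R4) = 13.10 × 7.28/15.81 = 6.03 V.

V_out ≈ 6.03 V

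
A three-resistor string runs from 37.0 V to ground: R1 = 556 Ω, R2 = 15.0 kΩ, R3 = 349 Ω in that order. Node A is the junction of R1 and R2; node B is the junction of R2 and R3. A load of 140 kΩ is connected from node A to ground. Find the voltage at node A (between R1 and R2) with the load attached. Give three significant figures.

Below node A the series string R2+R3 = 15350 Ω sits in parallel with the 140000 Ω load: 13830 Ω.
V_A = 37.0 × 13830/(556 + 13830) = 35.6 V.

V ≈ 35.6 V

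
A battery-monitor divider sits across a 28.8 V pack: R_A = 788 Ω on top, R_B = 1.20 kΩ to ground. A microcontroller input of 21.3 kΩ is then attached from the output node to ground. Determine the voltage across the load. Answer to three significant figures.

The load sits in parallel with R_B: R_B‖R_L = (1200 × 21300) / (1200 + 21300) = 1136 Ω.
V_out = 28.8 × 1136 / (788 + 1136) = 28.8 × 1136/1924 = 17.0 V.
(Unloaded it would have been 17.4 V.)

V_out ≈ 17.0 V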